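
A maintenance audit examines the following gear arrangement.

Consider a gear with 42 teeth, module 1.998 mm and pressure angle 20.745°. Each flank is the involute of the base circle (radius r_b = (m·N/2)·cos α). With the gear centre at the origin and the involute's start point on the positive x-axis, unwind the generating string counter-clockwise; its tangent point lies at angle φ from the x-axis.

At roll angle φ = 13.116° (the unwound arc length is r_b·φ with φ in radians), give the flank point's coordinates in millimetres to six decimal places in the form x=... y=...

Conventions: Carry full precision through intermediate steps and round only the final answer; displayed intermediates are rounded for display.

topology: single-mesh involute geometry — m = 1.998, N = 42
pitch radius r_p = m·N/2 = 1.998·42/2 = 41.958000
base radius r_b = r_p·cos α = 41.958000·cos 20.745° = 39.237700
roll angle φ = 13.116° = 0.22891738 rad
x = r_b·(cos φ + φ·sin φ) = 40.252361
y = r_b·(sin φ − φ·cos φ) = 0.156078

x=40.252361 y=0.156078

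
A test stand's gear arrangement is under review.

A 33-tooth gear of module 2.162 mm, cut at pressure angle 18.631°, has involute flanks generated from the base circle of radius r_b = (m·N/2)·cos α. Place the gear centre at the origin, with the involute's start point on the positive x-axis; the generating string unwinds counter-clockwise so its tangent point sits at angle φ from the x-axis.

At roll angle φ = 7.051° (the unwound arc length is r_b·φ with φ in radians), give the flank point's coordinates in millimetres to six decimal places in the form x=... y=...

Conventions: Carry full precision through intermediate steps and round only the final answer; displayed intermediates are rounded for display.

x=34.058583 y=0.020969

class = single-mesh tooth geometry [base-circle involute, m = 2.162, 33T]
pitch radius r_p = m·N/2 = 2.162·33/2 = 35.673000
base radius r_b = r_p·cos α = 35.673000·cos 18.631° = 33.803581
roll angle φ = 7.051° = 0.12306317 rad
x = r_b·(cos φ + φ·sin φ) = 34.058583
y = r_b·(sin φ − φ·cos φ) = 0.020969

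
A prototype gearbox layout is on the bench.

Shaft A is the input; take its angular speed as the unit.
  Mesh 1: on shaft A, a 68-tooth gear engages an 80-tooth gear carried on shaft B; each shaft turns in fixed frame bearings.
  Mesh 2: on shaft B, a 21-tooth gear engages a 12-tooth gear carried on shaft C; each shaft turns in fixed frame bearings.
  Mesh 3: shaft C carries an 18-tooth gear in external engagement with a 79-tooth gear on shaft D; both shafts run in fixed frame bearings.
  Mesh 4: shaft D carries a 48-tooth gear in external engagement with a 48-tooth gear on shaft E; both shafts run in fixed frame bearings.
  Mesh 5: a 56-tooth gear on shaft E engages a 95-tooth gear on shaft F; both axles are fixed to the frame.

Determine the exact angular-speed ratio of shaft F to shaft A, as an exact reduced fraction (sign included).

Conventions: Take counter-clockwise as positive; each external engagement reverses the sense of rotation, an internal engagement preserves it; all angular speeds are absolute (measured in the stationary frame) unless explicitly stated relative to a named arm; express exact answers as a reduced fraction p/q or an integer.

class = fixed-axis compound train [5 meshes; 5 ratios multiply, 5 sense flips]
mesh 1 [68T→80T]: running ratio 17/20, sense −
mesh 2 [21T→12T]: running ratio 119/80, sense +
mesh 3 [18T→79T]: running ratio 1071/3160, sense −
mesh 4 [48T→48T]: running ratio 1071/3160, sense +
mesh 5 [56T→95T]: running ratio 7497/37525, sense −
ω_out/ω_in = -7497/37525

-7497/37525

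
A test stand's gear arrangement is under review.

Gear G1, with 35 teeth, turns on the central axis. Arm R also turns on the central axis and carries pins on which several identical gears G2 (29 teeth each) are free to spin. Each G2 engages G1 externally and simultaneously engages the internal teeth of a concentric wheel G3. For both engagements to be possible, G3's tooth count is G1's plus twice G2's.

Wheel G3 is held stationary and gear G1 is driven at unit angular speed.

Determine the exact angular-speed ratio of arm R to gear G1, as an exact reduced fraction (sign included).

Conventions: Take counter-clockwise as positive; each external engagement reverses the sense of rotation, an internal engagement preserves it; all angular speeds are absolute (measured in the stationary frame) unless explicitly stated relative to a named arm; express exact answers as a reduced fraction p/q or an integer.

35/128

class = planetary set [G3 = 35+2·29 = 93; Willis about the carrier]
ring teeth: 35 + 2·29 = 93
35(ω_sun−ω_arm) = −93(ω_ring−ω_arm),  ω_ring = 0, ω_sun = 1
35(1−ω_arm) = −93(0−ω_arm)  ⇒  128·ω_arm = 35  ⇒  ω_arm = 35/128
ω_out/ω_in = 35/128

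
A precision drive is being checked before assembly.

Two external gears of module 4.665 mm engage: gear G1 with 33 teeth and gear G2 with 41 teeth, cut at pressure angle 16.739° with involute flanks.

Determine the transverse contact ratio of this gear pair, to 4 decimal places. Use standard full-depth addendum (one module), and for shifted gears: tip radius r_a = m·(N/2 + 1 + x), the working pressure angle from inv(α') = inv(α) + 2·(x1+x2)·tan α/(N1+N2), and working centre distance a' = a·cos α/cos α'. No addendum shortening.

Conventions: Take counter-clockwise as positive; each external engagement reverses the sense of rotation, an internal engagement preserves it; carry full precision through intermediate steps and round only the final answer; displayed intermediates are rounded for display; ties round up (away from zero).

1.8723

class = single-mesh tooth geometry [involute pair 33T × 41T, m = 4.665]
base radii: r_b1 = 73.710919, r_b2 = 91.580233
tip radii: r_a1 = 81.637500, r_a2 = 100.297500
no profile shift: α' = α, a' = a
action lengths: √(r_a1²−r_b1²) = 35.091050, √(r_a2²−r_b2²) = 40.898037
base pitch p_b = π·m·cos α = 14.034526
CR = (35.091050 + 40.898037 − 172.605000·sin 16.73900°)/14.034526 = 1.872290
contact ratio ≈ 1.8723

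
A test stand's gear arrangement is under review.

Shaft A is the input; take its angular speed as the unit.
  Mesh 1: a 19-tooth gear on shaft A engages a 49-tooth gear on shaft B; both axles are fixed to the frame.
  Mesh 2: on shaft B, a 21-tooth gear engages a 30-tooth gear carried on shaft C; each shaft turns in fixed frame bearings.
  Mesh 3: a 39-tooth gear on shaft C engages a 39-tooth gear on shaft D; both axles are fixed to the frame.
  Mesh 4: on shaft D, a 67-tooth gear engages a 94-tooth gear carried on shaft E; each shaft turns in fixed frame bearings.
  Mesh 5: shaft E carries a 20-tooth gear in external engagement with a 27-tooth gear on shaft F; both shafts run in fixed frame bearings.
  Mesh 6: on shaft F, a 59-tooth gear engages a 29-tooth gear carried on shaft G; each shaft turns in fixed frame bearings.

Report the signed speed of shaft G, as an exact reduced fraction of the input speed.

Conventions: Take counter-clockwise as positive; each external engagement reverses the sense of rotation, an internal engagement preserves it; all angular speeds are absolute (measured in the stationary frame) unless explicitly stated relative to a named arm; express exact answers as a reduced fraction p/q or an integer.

75107/257607

6-mesh fixed-axis compound train (all bearings frame-fixed)
mesh 1 [19T→49T]: |ω|/ω_in = 1×19/49 = 19/49, sense flips to −
mesh 2 [21T→30T]: |ω|/ω_in = (19/49)×21/30 = 19/70, sense flips to +
mesh 3 [39T→39T]: |ω|/ω_in = (19/70)×39/39 = 19/70, sense flips to −
mesh 4 [67T→94T]: |ω|/ω_in = (19/70)×67/94 = 1273/6580, sense flips to +
mesh 5 [20T→27T]: |ω|/ω_in = (1273/6580)×20/27 = 1273/8883, sense flips to −
mesh 6 [59T→29T]: |ω|/ω_in = (1273/8883)×59/29 = 75107/257607, sense flips to +
signed output speed (× input speed) = 75107/257607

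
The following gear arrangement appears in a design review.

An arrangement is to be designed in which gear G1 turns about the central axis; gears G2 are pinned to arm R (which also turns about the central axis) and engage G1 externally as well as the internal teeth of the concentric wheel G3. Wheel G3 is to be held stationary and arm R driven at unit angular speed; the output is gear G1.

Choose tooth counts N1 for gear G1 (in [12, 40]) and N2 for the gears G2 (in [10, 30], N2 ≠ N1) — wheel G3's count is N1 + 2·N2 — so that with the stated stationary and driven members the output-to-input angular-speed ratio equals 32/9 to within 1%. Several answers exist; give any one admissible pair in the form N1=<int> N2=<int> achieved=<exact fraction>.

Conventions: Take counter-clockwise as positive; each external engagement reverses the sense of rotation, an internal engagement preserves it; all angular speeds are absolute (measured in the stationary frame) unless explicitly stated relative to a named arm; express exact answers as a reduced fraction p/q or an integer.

N1=18 N2=14 achieved=32/9

topology: planetary set — design target 32/9, arm = carrier (Willis)
Willis with ω_ring = 0: ω_sun/ω_arm = (N1+N3)/N1; set equal to 32/9  ⇒  N3/N1 = 32/9 − 1 = 23/9
N3 = N1 + 2·N2  ⇒  N2/N1 = (N3/N1 − 1)/2 = (23/9 − 1)/2 = 7/9
smallest multiple with N1 ≥ 12 and N2 ≥ 10: k = 2  ⇒  N1 = 2·9 = 18, N2 = 2·7 = 14 (N1 ≤ 40, N2 ≤ 30, N2 ≠ N1 ✓), N3 = 18 + 2·14 = 46
check: (N1+N3)/N1 with N1 = 18, N3 = 46 gives 32/9; |achieved − target| = 0 ≤ 8/225 ✓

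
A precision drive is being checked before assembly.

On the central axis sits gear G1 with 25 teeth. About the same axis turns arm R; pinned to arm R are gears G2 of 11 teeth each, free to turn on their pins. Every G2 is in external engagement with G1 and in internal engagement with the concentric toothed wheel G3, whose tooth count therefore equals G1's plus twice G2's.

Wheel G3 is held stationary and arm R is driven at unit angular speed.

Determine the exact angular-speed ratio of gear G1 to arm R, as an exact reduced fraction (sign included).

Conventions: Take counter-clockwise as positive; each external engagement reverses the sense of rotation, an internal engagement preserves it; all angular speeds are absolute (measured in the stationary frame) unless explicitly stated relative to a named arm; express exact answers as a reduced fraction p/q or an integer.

planetary set (25T centre, 11T on arm, 47T internal) — Willis relation
ring teeth: 25 + 2·11 = 47
25(ω_sun−ω_arm) = −47(ω_ring−ω_arm),  ω_ring = 0, ω_arm = 1
ω_sun = 1 − (47/25)(0−1) = 72/25
ω_out/ω_in = 72/25

72/25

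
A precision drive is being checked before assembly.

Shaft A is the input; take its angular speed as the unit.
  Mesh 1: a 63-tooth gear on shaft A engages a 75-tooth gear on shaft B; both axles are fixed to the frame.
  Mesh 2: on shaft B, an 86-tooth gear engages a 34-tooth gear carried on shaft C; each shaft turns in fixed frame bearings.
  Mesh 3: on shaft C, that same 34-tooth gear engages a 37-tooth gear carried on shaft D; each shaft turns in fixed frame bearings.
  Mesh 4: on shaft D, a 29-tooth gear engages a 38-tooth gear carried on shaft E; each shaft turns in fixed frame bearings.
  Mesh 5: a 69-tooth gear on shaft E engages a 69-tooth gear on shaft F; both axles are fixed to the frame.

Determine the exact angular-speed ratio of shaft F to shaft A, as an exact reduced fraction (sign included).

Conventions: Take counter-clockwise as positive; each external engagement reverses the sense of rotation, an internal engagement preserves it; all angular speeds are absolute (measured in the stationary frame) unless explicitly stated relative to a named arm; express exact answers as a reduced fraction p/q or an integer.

class = fixed-axis compound train [5 meshes; 5 ratios multiply, 5 sense flips]
mesh 1 [63T→75T]: running ratio 21/25, sense −
mesh 2 [86T→34T]: running ratio 903/425, sense +
mesh 3 [34T→37T]: running ratio 1806/925, sense −
mesh 4 [29T→38T]: running ratio 26187/17575, sense +
mesh 5 [69T→69T]: running ratio 26187/17575, sense −
ω_out/ω_in = -26187/17575

-26187/17575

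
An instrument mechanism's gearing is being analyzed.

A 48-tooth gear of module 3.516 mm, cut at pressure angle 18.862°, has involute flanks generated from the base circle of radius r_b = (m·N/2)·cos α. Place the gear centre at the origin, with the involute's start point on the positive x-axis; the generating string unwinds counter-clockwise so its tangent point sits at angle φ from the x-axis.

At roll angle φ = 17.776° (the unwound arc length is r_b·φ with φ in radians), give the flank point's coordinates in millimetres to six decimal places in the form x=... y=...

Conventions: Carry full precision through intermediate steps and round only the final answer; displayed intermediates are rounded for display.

single-mesh involute tooth geometry (48T wheel at module 3.516)
pitch radius r_p = m·N/2 = 3.516·48/2 = 84.384000
base radius r_b = r_p·cos α = 84.384000·cos 18.862° = 79.852578
roll angle φ = 17.776° = 0.31024973 rad
x = r_b·(cos φ + φ·sin φ) = 83.603692
y = r_b·(sin φ − φ·cos φ) = 0.787256

x=83.603692 y=0.787256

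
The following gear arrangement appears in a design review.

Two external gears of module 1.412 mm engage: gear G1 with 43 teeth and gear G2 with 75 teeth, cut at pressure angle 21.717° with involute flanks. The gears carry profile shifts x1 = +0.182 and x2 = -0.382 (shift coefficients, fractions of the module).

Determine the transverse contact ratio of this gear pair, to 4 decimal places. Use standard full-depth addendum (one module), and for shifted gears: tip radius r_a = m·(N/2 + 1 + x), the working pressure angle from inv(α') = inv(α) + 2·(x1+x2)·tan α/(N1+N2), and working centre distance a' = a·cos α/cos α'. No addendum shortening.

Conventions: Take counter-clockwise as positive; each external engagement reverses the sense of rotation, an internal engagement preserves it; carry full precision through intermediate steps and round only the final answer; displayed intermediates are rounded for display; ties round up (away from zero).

1.6917

class = single-mesh tooth geometry [involute pair 43T × 75T, m = 1.412]
base radii: r_b1 = 28.203275, r_b2 = 49.191759
tip radii: r_a1 = 32.026984, r_a2 = 53.822616
inv(α') = inv(21.717°) + 2·(+0.182-0.382)·tan α/(43+75) = 0.01790877  ⇒  α' = 21.21679°
a' = a·cos α / cos α' = 83.3080·cos 21.717°/cos 21.21679° = 83.022482
action lengths: √(r_a1²−r_b1²) = 15.175737, √(r_a2²−r_b2²) = 21.841357
base pitch p_b = π·m·cos α = 4.121079
CR = (15.175737 + 21.841357 − 83.022482·sin 21.21679°)/4.121079 = 1.691654
contact ratio ≈ 1.6917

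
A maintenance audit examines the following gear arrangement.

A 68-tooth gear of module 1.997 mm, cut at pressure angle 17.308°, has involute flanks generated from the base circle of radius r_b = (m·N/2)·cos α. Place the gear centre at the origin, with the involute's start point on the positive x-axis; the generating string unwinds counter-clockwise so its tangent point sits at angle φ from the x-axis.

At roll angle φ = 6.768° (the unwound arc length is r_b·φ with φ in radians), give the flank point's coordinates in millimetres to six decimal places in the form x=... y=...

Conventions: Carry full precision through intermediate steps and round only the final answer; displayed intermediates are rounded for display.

x=65.274202 y=0.035565

recognized (one wheel, involute flank): single-mesh tooth geometry, m = 1.997, N = 68
pitch radius r_p = m·N/2 = 1.997·68/2 = 67.898000
base radius r_b = r_p·cos α = 67.898000·cos 17.308° = 64.823529
roll angle φ = 6.768° = 0.11812388 rad
x = r_b·(cos φ + φ·sin φ) = 65.274202
y = r_b·(sin φ − φ·cos φ) = 0.035565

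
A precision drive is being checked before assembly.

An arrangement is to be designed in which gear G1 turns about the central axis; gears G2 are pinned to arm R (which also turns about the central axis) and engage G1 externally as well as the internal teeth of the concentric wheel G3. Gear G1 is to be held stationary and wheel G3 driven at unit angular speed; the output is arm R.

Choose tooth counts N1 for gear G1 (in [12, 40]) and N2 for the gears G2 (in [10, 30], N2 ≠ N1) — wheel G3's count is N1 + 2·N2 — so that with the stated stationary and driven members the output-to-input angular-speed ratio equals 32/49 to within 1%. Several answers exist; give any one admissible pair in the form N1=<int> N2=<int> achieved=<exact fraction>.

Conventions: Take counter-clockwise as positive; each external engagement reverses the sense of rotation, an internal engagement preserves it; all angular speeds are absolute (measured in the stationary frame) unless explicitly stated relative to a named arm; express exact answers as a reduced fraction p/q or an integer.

N1=34 N2=15 achieved=32/49

planetary set to be sized for 32/49 (Willis relation)
Willis with ω_sun = 0: ω_arm/ω_ring = N3/(N1+N3); set equal to 32/49  ⇒  N3/N1 = (32/49)/(1 − 32/49) = 32/17
N3 = N1 + 2·N2  ⇒  N2/N1 = (N3/N1 − 1)/2 = (32/17 − 1)/2 = 15/34
smallest multiple with N1 ≥ 12 and N2 ≥ 10: k = 1  ⇒  N1 = 1·34 = 34, N2 = 1·15 = 15 (N1 ≤ 40, N2 ≤ 30, N2 ≠ N1 ✓), N3 = 34 + 2·15 = 64
check: N3/(N1+N3) with N1 = 34, N3 = 64 gives 32/49; |achieved − target| = 0 ≤ 8/1225 ✓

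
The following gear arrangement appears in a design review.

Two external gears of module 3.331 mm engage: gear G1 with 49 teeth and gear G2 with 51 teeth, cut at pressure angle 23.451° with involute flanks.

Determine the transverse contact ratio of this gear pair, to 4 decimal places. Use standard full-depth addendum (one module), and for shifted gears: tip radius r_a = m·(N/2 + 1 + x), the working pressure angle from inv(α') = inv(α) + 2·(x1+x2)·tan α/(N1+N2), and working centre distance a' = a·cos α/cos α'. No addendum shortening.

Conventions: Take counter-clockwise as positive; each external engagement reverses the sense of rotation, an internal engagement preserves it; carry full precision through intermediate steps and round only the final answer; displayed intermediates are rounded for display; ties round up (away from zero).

1.5944

recognized (one external pair, fixed centres): single-mesh tooth geometry, m = 3.331, N1 = 49, N2 = 51
base radii: r_b1 = 74.868617, r_b2 = 77.924479
tip radii: r_a1 = 84.940500, r_a2 = 88.271500
no profile shift: α' = α, a' = a
action lengths: √(r_a1²−r_b1²) = 40.119556, √(r_a2²−r_b2²) = 41.468462
base pitch p_b = π·m·cos α = 9.600273
CR = (40.119556 + 41.468462 − 166.550000·sin 23.45100°)/9.600273 = 1.594434
contact ratio ≈ 1.5944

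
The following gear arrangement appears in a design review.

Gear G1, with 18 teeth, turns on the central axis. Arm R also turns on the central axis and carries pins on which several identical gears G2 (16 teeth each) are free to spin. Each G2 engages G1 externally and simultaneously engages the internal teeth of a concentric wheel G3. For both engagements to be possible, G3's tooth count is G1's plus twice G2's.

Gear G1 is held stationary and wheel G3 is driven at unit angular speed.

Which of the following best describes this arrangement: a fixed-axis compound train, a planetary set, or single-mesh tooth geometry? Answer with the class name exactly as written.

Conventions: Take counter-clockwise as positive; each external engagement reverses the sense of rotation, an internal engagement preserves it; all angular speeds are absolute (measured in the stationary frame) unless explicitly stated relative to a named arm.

topology: planetary set — G1 18T / G2 16T / G3 50T, arm = carrier (Willis)
classification: planetary set

planetary set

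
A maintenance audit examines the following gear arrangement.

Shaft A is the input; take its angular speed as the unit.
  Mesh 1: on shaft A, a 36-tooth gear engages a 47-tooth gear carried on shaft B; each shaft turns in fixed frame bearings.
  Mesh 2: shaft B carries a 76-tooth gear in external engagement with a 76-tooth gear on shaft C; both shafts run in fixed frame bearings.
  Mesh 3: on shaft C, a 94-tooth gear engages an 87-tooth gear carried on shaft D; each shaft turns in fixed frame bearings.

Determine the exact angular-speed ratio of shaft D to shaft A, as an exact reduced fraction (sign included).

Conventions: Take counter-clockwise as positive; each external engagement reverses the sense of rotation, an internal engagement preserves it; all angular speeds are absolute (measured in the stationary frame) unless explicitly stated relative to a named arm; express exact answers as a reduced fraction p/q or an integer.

-24/29

class = fixed-axis compound train [3 meshes; 3 ratios multiply, 3 sense flips]
mesh 1 [36T→47T]: running ratio 36/47, sense −
mesh 2 [76T→76T]: running ratio 36/47, sense +
mesh 3 [94T→87T]: running ratio 24/29, sense −
ω_out/ω_in = -24/29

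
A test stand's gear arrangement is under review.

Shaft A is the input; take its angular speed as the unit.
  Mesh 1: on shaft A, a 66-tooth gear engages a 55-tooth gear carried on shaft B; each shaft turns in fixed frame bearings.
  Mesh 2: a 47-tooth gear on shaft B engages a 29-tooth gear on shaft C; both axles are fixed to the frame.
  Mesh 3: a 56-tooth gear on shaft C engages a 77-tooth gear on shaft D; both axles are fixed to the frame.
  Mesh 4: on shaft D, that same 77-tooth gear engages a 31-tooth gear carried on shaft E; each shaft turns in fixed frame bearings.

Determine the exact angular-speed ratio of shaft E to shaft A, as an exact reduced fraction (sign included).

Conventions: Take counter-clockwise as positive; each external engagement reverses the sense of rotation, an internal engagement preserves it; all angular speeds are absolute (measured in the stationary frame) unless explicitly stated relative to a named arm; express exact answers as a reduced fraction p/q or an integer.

15792/4495

class = fixed-axis compound train [4 meshes; 4 ratios multiply, 4 sense flips]
mesh 1 [66T→55T]: running ratio 6/5, sense −
mesh 2 [47T→29T]: running ratio 282/145, sense +
mesh 3 [56T→77T]: running ratio 2256/1595, sense −
mesh 4 [77T→31T]: running ratio 15792/4495, sense +
ω_out/ω_in = 15792/4495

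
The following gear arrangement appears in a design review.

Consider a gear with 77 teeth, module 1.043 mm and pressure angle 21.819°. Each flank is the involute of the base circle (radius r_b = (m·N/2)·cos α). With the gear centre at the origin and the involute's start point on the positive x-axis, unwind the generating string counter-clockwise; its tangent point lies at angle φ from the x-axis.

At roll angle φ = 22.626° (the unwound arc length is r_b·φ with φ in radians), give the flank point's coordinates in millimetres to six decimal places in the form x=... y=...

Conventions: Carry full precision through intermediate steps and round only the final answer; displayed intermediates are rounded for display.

recognized (one wheel, involute flank): single-mesh tooth geometry, m = 1.043, N = 77
pitch radius r_p = m·N/2 = 1.043·77/2 = 40.155500
base radius r_b = r_p·cos α = 40.155500·cos 21.819° = 37.278865
roll angle φ = 22.626° = 0.39489820 rad
x = r_b·(cos φ + φ·sin φ) = 40.073240
y = r_b·(sin φ − φ·cos φ) = 0.753371

x=40.073240 y=0.753371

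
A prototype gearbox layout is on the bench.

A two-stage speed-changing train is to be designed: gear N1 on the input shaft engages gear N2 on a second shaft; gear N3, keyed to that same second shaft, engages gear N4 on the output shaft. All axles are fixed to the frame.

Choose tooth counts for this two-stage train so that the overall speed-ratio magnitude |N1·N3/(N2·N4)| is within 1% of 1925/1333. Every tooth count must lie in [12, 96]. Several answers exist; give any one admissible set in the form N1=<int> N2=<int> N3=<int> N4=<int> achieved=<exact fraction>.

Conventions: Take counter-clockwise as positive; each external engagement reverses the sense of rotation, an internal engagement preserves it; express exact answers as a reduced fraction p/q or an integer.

N1=25 N2=31 N3=77 N4=43 achieved=1925/1333

design class (target 1925/1333): fixed-axis compound train
target = 1925/1333 in lowest terms: an exact hit needs N1·N3 = k·1925 and N2·N4 = k·1333 for one integer k, every count in [12, 96]; additionally prefer no 1:1 stage (N1 ≠ N2, N3 ≠ N4)
k = 1: N1·N3 = 1925 = 25·77, N2·N4 = 1333 = 31·43
achieved = 25·77/(31·43) = 1925/1333; |achieved − target| = 0 ≤ 77/5332 ✓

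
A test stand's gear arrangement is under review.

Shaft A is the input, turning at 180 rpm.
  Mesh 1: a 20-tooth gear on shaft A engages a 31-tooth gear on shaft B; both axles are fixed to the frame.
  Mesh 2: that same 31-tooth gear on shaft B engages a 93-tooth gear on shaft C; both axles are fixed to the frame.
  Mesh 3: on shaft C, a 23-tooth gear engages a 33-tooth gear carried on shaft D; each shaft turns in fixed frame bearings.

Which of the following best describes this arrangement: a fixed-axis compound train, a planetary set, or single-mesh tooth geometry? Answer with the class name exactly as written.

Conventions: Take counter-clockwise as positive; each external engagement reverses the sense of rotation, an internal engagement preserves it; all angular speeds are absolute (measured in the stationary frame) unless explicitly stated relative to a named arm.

fixed-axis compound train

topology: fixed-axis compound train — 3 meshes, A→D
classification: fixed-axis compound train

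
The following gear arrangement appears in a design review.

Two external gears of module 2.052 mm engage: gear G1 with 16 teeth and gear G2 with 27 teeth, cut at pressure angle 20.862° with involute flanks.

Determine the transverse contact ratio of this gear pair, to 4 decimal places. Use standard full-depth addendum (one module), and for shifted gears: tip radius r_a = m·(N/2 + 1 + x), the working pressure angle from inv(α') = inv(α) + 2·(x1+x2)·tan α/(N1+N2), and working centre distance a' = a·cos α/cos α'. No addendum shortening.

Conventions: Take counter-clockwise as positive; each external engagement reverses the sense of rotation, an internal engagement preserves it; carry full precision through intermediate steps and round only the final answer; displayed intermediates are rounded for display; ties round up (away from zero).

1.5344

topology: single-mesh involute geometry — m = 2.052, 16T/27T pair
base radii: r_b1 = 15.339781, r_b2 = 25.885881
tip radii: r_a1 = 18.468000, r_a2 = 29.754000
no profile shift: α' = α, a' = a
action lengths: √(r_a1²−r_b1²) = 10.283877, √(r_a2²−r_b2²) = 14.670436
base pitch p_b = π·m·cos α = 6.023918
CR = (10.283877 + 14.670436 − 44.118000·sin 20.86200°)/6.023918 = 1.534397
contact ratio ≈ 1.5344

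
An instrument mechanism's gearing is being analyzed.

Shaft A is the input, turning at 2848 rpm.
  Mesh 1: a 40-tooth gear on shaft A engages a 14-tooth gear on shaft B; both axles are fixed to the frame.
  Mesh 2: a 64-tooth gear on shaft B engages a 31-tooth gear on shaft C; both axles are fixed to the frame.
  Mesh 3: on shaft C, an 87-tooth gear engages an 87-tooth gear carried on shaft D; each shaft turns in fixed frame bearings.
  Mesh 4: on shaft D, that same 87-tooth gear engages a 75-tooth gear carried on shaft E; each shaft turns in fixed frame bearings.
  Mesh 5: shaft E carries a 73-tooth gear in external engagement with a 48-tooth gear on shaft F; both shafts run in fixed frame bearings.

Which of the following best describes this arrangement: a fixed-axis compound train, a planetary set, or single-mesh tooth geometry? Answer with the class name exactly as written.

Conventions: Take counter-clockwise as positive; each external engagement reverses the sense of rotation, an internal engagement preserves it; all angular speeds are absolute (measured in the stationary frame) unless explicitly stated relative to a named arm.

5-mesh fixed-axis compound train (all bearings frame-fixed)
classification: fixed-axis compound train

fixed-axis compound train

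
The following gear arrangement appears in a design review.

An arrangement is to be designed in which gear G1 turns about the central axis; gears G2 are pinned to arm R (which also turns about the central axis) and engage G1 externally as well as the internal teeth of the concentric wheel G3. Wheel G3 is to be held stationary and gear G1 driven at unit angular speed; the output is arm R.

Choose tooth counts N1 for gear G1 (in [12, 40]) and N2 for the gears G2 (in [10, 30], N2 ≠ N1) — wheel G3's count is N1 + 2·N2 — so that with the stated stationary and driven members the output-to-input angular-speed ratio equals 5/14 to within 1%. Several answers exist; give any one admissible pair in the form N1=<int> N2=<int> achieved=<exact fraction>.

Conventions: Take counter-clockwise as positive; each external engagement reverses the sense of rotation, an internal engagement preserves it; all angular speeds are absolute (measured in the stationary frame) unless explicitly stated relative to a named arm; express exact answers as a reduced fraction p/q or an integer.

topology: planetary set — design target 5/14, arm = carrier (Willis)
Willis with ω_ring = 0: ω_arm/ω_sun = N1/(N1+N3); set equal to 5/14  ⇒  N3/N1 = 1/(5/14) − 1 = 9/5
N3 = N1 + 2·N2  ⇒  N2/N1 = (N3/N1 − 1)/2 = (9/5 − 1)/2 = 2/5
smallest multiple with N1 ≥ 12 and N2 ≥ 10: k = 5  ⇒  N1 = 5·5 = 25, N2 = 5·2 = 10 (N1 ≤ 40, N2 ≤ 30, N2 ≠ N1 ✓), N3 = 25 + 2·10 = 45
check: N1/(N1+N3) with N1 = 25, N3 = 45 gives 5/14; |achieved − target| = 0 ≤ 1/280 ✓

N1=25 N2=10 achieved=5/14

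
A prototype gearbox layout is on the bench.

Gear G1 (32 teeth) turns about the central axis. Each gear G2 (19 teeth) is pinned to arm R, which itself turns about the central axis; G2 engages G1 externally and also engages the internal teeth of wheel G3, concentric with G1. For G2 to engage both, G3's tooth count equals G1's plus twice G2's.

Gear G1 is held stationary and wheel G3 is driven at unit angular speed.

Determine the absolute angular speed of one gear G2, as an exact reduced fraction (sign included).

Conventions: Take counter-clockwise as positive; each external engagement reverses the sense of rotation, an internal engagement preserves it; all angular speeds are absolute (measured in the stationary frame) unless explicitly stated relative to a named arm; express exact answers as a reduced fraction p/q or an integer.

35/19

topology: planetary set — G1 32T / G2 19T / G3 70T, arm = carrier (Willis)
ring teeth: 32 + 2·19 = 70
32(ω_sun−ω_arm) = −70(ω_ring−ω_arm),  ω_sun = 0, ω_ring = 1
32(0−ω_arm) = −70(1−ω_arm)  ⇒  102·ω_arm = 70  ⇒  ω_arm = 35/51
sun–planet mesh: 32·(0−35/51) = −19·(ω_p−ω_arm)  ⇒  ω_p−ω_arm = 1120/969
ω_p = 35/51 + 1120/969 = 35/19
exact speed ratio = 35/19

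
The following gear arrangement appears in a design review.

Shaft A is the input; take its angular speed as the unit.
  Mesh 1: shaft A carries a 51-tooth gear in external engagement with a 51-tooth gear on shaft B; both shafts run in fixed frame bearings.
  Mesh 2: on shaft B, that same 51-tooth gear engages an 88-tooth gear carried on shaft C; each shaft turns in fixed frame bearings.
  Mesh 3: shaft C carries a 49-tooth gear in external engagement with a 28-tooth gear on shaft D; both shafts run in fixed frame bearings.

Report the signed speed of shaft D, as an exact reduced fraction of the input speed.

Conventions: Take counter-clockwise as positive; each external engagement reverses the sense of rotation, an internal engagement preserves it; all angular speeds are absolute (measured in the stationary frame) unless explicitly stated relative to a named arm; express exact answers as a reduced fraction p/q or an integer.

3-mesh fixed-axis compound train (all bearings frame-fixed)
mesh 1 [51T→51T]: |ω|/ω_in = 1×51/51 = 1, sense flips to −
mesh 2 [51T→88T]: |ω|/ω_in = 1×51/88 = 51/88, sense flips to +
mesh 3 [49T→28T]: |ω|/ω_in = (51/88)×49/28 = 357/352, sense flips to −
signed output speed (× input speed) = -357/352

-357/352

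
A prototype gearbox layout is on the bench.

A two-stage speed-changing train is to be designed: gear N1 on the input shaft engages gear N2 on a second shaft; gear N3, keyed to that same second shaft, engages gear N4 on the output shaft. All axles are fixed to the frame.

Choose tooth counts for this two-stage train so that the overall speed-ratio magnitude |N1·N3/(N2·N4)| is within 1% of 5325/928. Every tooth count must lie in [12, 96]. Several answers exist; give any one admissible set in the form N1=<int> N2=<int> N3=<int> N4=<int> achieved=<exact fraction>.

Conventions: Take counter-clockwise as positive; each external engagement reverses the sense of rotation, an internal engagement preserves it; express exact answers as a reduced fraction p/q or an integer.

N1=71 N2=16 N3=75 N4=58 achieved=5325/928

topology: fixed-axis compound train — 2 stages, target 5325/928
target = 5325/928 in lowest terms: an exact hit needs N1·N3 = k·5325 and N2·N4 = k·928 for one integer k, every count in [12, 96]; additionally prefer no 1:1 stage (N1 ≠ N2, N3 ≠ N4)
k = 1: N1·N3 = 5325 = 71·75, N2·N4 = 928 = 16·58
achieved = 71·75/(16·58) = 5325/928; |achieved − target| = 0 ≤ 213/3712 ✓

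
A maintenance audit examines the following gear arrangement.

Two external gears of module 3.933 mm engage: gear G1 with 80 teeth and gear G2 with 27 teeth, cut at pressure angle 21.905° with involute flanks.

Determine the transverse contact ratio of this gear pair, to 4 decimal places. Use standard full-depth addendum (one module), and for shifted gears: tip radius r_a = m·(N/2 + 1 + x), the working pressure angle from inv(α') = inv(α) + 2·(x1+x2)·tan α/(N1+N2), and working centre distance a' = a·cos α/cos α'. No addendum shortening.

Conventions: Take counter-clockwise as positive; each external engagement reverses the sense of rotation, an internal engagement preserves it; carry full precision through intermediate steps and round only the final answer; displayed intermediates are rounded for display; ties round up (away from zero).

recognized (one external pair, fixed centres): single-mesh tooth geometry, m = 3.933, N1 = 80, N2 = 27
base radii: r_b1 = 145.962078, r_b2 = 49.262201
tip radii: r_a1 = 161.253000, r_a2 = 57.028500
no profile shift: α' = α, a' = a
action lengths: √(r_a1²−r_b1²) = 68.539053, √(r_a2²−r_b2²) = 28.731260
base pitch p_b = π·m·cos α = 11.463835
CR = (68.539053 + 28.731260 − 210.415500·sin 21.90500°)/11.463835 = 1.637398
contact ratio ≈ 1.6374

1.6374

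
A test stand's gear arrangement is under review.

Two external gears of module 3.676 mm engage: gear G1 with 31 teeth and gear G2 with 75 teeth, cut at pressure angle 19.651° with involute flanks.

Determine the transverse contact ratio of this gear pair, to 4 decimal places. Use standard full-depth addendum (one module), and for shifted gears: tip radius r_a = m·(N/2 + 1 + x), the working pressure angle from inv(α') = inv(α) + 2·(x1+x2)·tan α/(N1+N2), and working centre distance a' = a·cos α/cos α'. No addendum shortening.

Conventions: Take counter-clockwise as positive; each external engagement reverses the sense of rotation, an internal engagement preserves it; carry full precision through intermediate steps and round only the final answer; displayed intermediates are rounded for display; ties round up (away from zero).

1.7575

recognized (one external pair, fixed centres): single-mesh tooth geometry, m = 3.676, N1 = 31, N2 = 75
base radii: r_b1 = 53.659515, r_b2 = 129.821408
tip radii: r_a1 = 60.654000, r_a2 = 141.526000
no profile shift: α' = α, a' = a
action lengths: √(r_a1²−r_b1²) = 28.276565, √(r_a2²−r_b2²) = 56.356107
base pitch p_b = π·m·cos α = 10.875893
CR = (28.276565 + 56.356107 − 194.828000·sin 19.65100°)/10.875893 = 1.757462
contact ratio ≈ 1.7575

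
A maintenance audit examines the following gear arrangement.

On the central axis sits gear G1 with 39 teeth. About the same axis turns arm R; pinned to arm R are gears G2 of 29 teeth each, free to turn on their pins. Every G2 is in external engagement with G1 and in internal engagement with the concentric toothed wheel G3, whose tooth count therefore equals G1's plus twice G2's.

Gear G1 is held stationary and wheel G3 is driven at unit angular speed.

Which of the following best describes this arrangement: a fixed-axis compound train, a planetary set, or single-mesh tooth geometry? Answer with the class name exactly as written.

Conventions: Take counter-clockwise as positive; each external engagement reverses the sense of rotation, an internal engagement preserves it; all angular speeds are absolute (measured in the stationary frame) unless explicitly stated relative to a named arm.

planetary set

topology: planetary set — G1 39T / G2 29T / G3 97T, arm = carrier (Willis)
classification: planetary set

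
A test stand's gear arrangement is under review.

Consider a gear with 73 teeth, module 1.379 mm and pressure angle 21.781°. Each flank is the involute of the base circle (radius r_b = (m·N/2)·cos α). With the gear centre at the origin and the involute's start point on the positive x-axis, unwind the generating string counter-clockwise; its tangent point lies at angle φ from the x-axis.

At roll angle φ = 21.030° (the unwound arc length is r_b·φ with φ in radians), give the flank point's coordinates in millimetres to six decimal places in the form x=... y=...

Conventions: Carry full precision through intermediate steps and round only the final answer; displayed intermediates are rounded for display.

x=49.783314 y=0.760075

single-mesh involute tooth geometry (73T wheel at module 1.379)
pitch radius r_p = m·N/2 = 1.379·73/2 = 50.333500
base radius r_b = r_p·cos α = 50.333500·cos 21.781° = 46.740137
roll angle φ = 21.030° = 0.36704274 rad
x = r_b·(cos φ + φ·sin φ) = 49.783314
y = r_b·(sin φ − φ·cos φ) = 0.760075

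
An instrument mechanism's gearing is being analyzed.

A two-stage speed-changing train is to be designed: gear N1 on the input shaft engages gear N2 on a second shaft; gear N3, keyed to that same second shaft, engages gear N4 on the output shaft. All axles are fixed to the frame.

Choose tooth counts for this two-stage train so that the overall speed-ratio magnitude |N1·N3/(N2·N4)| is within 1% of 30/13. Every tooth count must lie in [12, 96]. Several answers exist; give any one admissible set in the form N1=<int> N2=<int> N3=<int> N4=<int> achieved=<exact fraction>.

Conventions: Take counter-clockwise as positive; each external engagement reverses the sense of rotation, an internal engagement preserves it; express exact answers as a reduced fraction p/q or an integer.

N1=12 N2=13 N3=30 N4=12 achieved=30/13

2-stage fixed-axis compound train for ratio 30/13
target = 30/13 in lowest terms: an exact hit needs N1·N3 = k·30 and N2·N4 = k·13 for one integer k, every count in [12, 96]; additionally prefer no 1:1 stage (N1 ≠ N2, N3 ≠ N4)
k = 1…11: no 1:1-free in-range split of k·30 and k·13 into factor pairs; take k = 12
k = 12: N1·N3 = 360 = 12·30, N2·N4 = 156 = 13·12
achieved = 12·30/(13·12) = 30/13; |achieved − target| = 0 ≤ 3/130 ✓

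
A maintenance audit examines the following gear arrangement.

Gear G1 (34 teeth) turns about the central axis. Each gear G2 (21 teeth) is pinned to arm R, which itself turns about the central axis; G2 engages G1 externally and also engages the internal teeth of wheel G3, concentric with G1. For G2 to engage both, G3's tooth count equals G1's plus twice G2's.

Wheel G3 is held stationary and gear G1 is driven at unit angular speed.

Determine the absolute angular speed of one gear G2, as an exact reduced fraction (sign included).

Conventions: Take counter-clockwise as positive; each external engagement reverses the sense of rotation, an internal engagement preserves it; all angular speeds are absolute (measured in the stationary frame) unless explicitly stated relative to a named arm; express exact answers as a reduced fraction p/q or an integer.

-17/21

planetary set (34T centre, 21T on arm, 76T internal) — Willis relation
ring teeth: 34 + 2·21 = 76
34(ω_sun−ω_arm) = −76(ω_ring−ω_arm),  ω_ring = 0, ω_sun = 1
34(1−ω_arm) = −76(0−ω_arm)  ⇒  110·ω_arm = 34  ⇒  ω_arm = 17/55
sun–planet mesh: 34·(1−17/55) = −21·(ω_p−ω_arm)  ⇒  ω_p−ω_arm = -1292/1155
ω_p = 17/55 − 1292/1155 = -17/21
exact speed ratio = -17/21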